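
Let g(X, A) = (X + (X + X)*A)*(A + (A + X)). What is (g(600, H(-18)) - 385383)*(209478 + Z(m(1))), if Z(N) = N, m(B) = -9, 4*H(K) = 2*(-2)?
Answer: -155883268827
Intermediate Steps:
H(K) = -1 (H(K) = (2*(-2))/4 = (¼)*(-4) = -1)
g(X, A) = (X + 2*A)*(X + 2*A*X) (g(X, A) = (X + (2*X)*A)*(X + 2*A) = (X + 2*A*X)*(X + 2*A) = (X + 2*A)*(X + 2*A*X))
(g(600, H(-18)) - 385383)*(209478 + Z(m(1))) = (600*(600 + 2*(-1) + 4*(-1)² + 2*(-1)*600) - 385383)*(209478 - 9) = (600*(600 - 2 + 4*1 - 1200) - 385383)*209469 = (600*(600 - 2 + 4 - 1200) - 385383)*209469 = (600*(-598) - 385383)*209469 = (-358800 - 385383)*209469 = -744183*209469 = -155883268827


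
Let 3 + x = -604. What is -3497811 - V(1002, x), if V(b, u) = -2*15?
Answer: -3497781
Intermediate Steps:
x = -607 (x = -3 - 604 = -607)
V(b, u) = -30
-3497811 - V(1002, x) = -3497811 - 1*(-30) = -3497811 + 30 = -3497781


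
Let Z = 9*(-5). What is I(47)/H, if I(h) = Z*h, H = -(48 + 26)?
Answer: 2115/74 ≈ 28.581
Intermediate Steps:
Z = -45
H = -74 (H = -1*74 = -74)
I(h) = -45*h
I(47)/H = -45*47/(-74) = -2115*(-1/74) = 2115/74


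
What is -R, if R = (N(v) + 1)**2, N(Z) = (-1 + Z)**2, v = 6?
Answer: -676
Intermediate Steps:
R = 676 (R = ((-1 + 6)**2 + 1)**2 = (5**2 + 1)**2 = (25 + 1)**2 = 26**2 = 676)
-R = -1*676 = -676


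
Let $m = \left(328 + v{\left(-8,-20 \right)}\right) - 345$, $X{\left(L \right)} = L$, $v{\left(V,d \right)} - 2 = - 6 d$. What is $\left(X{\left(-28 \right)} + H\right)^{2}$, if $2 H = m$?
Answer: $\frac{2401}{4} \approx 600.25$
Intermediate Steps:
$v{\left(V,d \right)} = 2 - 6 d$
$m = 105$ ($m = \left(328 + \left(2 - -120\right)\right) - 345 = \left(328 + \left(2 + 120\right)\right) - 345 = \left(328 + 122\right) - 345 = 450 - 345 = 105$)
$H = \frac{105}{2}$ ($H = \frac{1}{2} \cdot 105 = \frac{105}{2} \approx 52.5$)
$\left(X{\left(-28 \right)} + H\right)^{2} = \left(-28 + \frac{105}{2}\right)^{2} = \left(\frac{49}{2}\right)^{2} = \frac{2401}{4}$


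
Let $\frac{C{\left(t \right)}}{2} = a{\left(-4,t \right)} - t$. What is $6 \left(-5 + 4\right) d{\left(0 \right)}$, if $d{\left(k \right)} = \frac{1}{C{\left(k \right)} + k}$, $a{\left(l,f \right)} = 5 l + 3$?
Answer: $\frac{3}{17} \approx 0.17647$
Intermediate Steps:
$a{\left(l,f \right)} = 3 + 5 l$
$C{\left(t \right)} = -34 - 2 t$ ($C{\left(t \right)} = 2 \left(\left(3 + 5 \left(-4\right)\right) - t\right) = 2 \left(\left(3 - 20\right) - t\right) = 2 \left(-17 - t\right) = -34 - 2 t$)
$d{\left(k \right)} = \frac{1}{-34 - k}$ ($d{\left(k \right)} = \frac{1}{\left(-34 - 2 k\right) + k} = \frac{1}{-34 - k}$)
$6 \left(-5 + 4\right) d{\left(0 \right)} = 6 \left(-5 + 4\right) \left(- \frac{1}{34 + 0}\right) = 6 \left(-1\right) \left(- \frac{1}{34}\right) = - 6 \left(\left(-1\right) \frac{1}{34}\right) = \left(-6\right) \left(- \frac{1}{34}\right) = \frac{3}{17}$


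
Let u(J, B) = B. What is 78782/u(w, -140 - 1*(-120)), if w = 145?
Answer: -39391/10 ≈ -3939.1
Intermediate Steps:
78782/u(w, -140 - 1*(-120)) = 78782/(-140 - 1*(-120)) = 78782/(-140 + 120) = 78782/(-20) = 78782*(-1/20) = -39391/10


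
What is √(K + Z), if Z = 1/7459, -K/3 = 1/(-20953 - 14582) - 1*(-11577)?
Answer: I*√271111930636549530355/88351855 ≈ 186.36*I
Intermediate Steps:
K = -411388694/11845 (K = -3*(1/(-20953 - 14582) - 1*(-11577)) = -3*(1/(-35535) + 11577) = -3*(-1/35535 + 11577) = -3*411388694/35535 = -411388694/11845 ≈ -34731.)
Z = 1/7459 ≈ 0.00013407
√(K + Z) = √(-411388694/11845 + 1/7459) = √(-3068548256701/88351855) = I*√271111930636549530355/88351855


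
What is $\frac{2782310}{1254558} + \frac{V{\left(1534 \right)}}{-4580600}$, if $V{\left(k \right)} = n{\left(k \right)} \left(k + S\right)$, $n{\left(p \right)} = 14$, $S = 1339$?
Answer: $\frac{137980308197}{62463351900} \approx 2.209$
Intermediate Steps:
$V{\left(k \right)} = 18746 + 14 k$ ($V{\left(k \right)} = 14 \left(k + 1339\right) = 14 \left(1339 + k\right) = 18746 + 14 k$)
$\frac{2782310}{1254558} + \frac{V{\left(1534 \right)}}{-4580600} = \frac{2782310}{1254558} + \frac{18746 + 14 \cdot 1534}{-4580600} = 2782310 \cdot \frac{1}{1254558} + \left(18746 + 21476\right) \left(- \frac{1}{4580600}\right) = \frac{60485}{27273} + 40222 \left(- \frac{1}{4580600}\right) = \frac{60485}{27273} - \frac{20111}{2290300} = \frac{137980308197}{62463351900}$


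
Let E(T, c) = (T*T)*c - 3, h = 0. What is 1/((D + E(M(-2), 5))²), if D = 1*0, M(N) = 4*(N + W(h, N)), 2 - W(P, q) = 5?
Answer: 1/3988009 ≈ 2.5075e-7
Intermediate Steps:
W(P, q) = -3 (W(P, q) = 2 - 1*5 = 2 - 5 = -3)
M(N) = -12 + 4*N (M(N) = 4*(N - 3) = 4*(-3 + N) = -12 + 4*N)
E(T, c) = -3 + c*T² (E(T, c) = T²*c - 3 = c*T² - 3 = -3 + c*T²)
D = 0
1/((D + E(M(-2), 5))²) = 1/((0 + (-3 + 5*(-12 + 4*(-2))²))²) = 1/((0 + (-3 + 5*(-12 - 8)²))²) = 1/((0 + (-3 + 5*(-20)²))²) = 1/((0 + (-3 + 5*400))²) = 1/((0 + (-3 + 2000))²) = 1/((0 + 1997)²) = 1/(1997²) = 1/3988009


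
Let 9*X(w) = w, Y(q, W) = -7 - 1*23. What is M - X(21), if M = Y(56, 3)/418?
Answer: -1508/627 ≈ -2.4051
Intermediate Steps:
Y(q, W) = -30 (Y(q, W) = -7 - 23 = -30)
X(w) = w/9
M = -15/209 (M = -30/418 = -30*1/418 = -15/209 ≈ -0.071770)
M - X(21) = -15/209 - 21/9 = -15/209 - 1*7/3 = -15/209 - 7/3 = -1508/627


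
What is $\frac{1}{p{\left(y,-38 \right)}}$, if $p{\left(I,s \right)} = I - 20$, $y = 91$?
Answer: $\frac{1}{71} \approx 0.014085$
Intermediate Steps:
$p{\left(I,s \right)} = -20 + I$ ($p{\left(I,s \right)} = I - 20 = -20 + I$)
$\frac{1}{p{\left(y,-38 \right)}} = \frac{1}{-20 + 91} = \frac{1}{71}$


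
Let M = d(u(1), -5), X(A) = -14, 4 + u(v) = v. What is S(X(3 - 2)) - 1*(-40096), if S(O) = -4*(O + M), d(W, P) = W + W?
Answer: 40176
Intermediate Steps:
u(v) = -4 + v
d(W, P) = 2*W
M = -6 (M = 2*(-4 + 1) = 2*(-3) = -6)
S(O) = 24 - 4*O (S(O) = -4*(O - 6) = -4*(-6 + O) = 24 - 4*O)
S(X(3 - 2)) - 1*(-40096) = (24 - 4*(-14)) - 1*(-40096) = (24 + 56) + 40096 = 80 + 40096 = 40176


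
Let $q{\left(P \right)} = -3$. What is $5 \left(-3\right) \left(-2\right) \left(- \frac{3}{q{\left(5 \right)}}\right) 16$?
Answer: $480$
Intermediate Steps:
$5 \left(-3\right) \left(-2\right) \left(- \frac{3}{q{\left(5 \right)}}\right) 16 = 5 \left(-3\right) \left(-2\right) \left(- \frac{3}{-3}\right) 16 = 5 \cdot 6 \left(\left(-3\right) \left(- \frac{1}{3}\right)\right) 16 = 5 \cdot 6 \cdot 1 \cdot 16 = 5 \cdot 6 \cdot 16 = 30 \cdot 16 = 480$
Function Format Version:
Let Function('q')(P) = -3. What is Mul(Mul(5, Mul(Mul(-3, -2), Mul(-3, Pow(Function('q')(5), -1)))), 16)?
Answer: 480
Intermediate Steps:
Mul(Mul(5, Mul(Mul(-3, -2), Mul(-3, Pow(Function('q')(5), -1)))), 16) = Mul(Mul(5, Mul(Mul(-3, -2), Mul(-3, Pow(-3, -1)))), 16) = Mul(Mul(5, Mul(6, Mul(-3, Rational(-1, 3)))), 16) = Mul(Mul(5, Mul(6, 1)), 16) = Mul(Mul(5, 6), 16) = Mul(30, 16) = 480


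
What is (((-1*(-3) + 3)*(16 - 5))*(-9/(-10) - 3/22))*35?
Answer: 1764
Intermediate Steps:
(((-1*(-3) + 3)*(16 - 5))*(-9/(-10) - 3/22))*35 = (((3 + 3)*11)*(-9*(-⅒) - 3*1/22))*35 = ((6*11)*(9/10 - 3/22))*35 = (66*(42/55))*35 = (252/5)*35 = 1764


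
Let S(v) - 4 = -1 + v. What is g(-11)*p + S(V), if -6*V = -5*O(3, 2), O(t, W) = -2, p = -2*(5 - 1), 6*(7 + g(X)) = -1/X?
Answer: 1888/33 ≈ 57.212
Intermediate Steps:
g(X) = -7 - 1/(6*X) (g(X) = -7 + (-1/X)/6 = -7 - 1/(6*X))
p = -8 (p = -2*4 = -8)
V = -5/3 (V = -(-5)*(-2)/6 = -1/6*10 = -5/3 ≈ -1.6667)
S(v) = 3 + v (S(v) = 4 + (-1 + v) = 3 + v)
g(-11)*p + S(V) = (-7 - 1/6/(-11))*(-8) + (3 - 5/3) = (-7 - 1/6*(-1/11))*(-8) + 4/3 = (-7 + 1/66)*(-8) + 4/3 = -461/66*(-8) + 4/3 = 1844/33 + 4/3 = 1888/33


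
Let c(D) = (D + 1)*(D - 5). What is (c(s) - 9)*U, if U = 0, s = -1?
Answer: 0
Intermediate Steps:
c(D) = (1 + D)*(-5 + D)
(c(s) - 9)*U = ((-5 + (-1)² - 4*(-1)) - 9)*0 = ((-5 + 1 + 4) - 9)*0 = (0 - 9)*0 = -9*0 = 0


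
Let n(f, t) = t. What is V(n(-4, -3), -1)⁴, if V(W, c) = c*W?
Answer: 81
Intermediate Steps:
V(W, c) = W*c
V(n(-4, -3), -1)⁴ = (-3*(-1))⁴ = 3⁴ = 81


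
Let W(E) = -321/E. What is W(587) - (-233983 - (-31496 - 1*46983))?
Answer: 91280527/587 ≈ 1.5550e+5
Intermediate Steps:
W(587) - (-233983 - (-31496 - 1*46983)) = -321/587 - (-233983 - (-31496 - 1*46983)) = -321*1/587 - (-233983 - (-31496 - 46983)) = -321/587 - (-233983 - 1*(-78479)) = -321/587 - (-233983 + 78479) = -321/587 - 1*(-155504) = -321/587 + 155504 = 91280527/587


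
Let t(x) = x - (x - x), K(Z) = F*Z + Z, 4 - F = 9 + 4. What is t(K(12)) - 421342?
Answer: -421438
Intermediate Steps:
F = -9 (F = 4 - (9 + 4) = 4 - 1*13 = 4 - 13 = -9)
K(Z) = -8*Z (K(Z) = -9*Z + Z = -8*Z)
t(x) = x (t(x) = x - 1*0 = x + 0 = x)
t(K(12)) - 421342 = -8*12 - 421342 = -96 - 421342 = -421438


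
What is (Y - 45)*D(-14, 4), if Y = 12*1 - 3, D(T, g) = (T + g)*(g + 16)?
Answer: 7200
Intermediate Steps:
D(T, g) = (16 + g)*(T + g) (D(T, g) = (T + g)*(16 + g) = (16 + g)*(T + g))
Y = 9 (Y = 12 - 3 = 9)
(Y - 45)*D(-14, 4) = (9 - 45)*(4² + 16*(-14) + 16*4 - 14*4) = -36*(16 - 224 + 64 - 56) = -36*(-200) = 7200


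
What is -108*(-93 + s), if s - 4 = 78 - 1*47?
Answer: 6264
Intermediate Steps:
s = 35 (s = 4 + (78 - 1*47) = 4 + (78 - 47) = 4 + 31 = 35)
-108*(-93 + s) = -108*(-93 + 35) = -108*(-58) = 6264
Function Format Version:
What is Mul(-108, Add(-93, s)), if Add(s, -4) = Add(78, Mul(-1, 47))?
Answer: 6264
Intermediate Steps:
s = 35 (s = Add(4, Add(78, Mul(-1, 47))) = Add(4, Add(78, -47)) = Add(4, 31) = 35)
Mul(-108, Add(-93, s)) = Mul(-108, Add(-93, 35)) = Mul(-108, -58) = 6264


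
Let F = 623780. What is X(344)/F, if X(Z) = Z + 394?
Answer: 369/311890 ≈ 0.0011831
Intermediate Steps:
X(Z) = 394 + Z
X(344)/F = (394 + 344)/623780 = 738*(1/623780) = 369/311890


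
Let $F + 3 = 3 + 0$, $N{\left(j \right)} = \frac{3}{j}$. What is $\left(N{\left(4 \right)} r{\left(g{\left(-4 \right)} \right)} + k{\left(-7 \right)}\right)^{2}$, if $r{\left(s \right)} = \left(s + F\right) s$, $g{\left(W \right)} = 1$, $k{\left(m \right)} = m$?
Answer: $\frac{625}{16} \approx 39.063$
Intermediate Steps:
$F = 0$ ($F = -3 + \left(3 + 0\right) = -3 + 3 = 0$)
$r{\left(s \right)} = s^{2}$ ($r{\left(s \right)} = \left(s + 0\right) s = s s = s^{2}$)
$\left(N{\left(4 \right)} r{\left(g{\left(-4 \right)} \right)} + k{\left(-7 \right)}\right)^{2} = \left(\frac{3}{4} \cdot 1^{2} - 7\right)^{2} = \left(3 \cdot \frac{1}{4} \cdot 1 - 7\right)^{2} = \left(\frac{3}{4} \cdot 1 - 7\right)^{2} = \left(\frac{3}{4} - 7\right)^{2} = \left(- \frac{25}{4}\right)^{2} = \frac{625}{16}$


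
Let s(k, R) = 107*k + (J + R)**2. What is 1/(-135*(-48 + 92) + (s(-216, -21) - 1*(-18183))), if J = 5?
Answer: -1/10613 ≈ -9.4224e-5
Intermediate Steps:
s(k, R) = (5 + R)**2 + 107*k (s(k, R) = 107*k + (5 + R)**2 = (5 + R)**2 + 107*k)
1/(-135*(-48 + 92) + (s(-216, -21) - 1*(-18183))) = 1/(-135*(-48 + 92) + (((5 - 21)**2 + 107*(-216)) - 1*(-18183))) = 1/(-135*44 + (((-16)**2 - 23112) + 18183)) = 1/(-5940 + ((256 - 23112) + 18183)) = 1/(-5940 + (-22856 + 18183)) = 1/(-5940 - 4673) = 1/(-10613) = -1/10613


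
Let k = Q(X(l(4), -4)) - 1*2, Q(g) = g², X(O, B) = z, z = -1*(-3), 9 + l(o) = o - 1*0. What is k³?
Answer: 343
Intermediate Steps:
l(o) = -9 + o (l(o) = -9 + (o - 1*0) = -9 + (o + 0) = -9 + o)
z = 3
X(O, B) = 3
k = 7 (k = 3² - 1*2 = 9 - 2 = 7)
k³ = 7³ = 343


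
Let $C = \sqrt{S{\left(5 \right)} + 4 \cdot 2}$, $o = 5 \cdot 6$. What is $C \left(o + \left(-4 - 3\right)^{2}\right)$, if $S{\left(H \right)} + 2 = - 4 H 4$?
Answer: $79 i \sqrt{74} \approx 679.58 i$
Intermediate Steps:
$o = 30$
$S{\left(H \right)} = -2 - 16 H$ ($S{\left(H \right)} = -2 + - 4 H 4 = -2 - 16 H$)
$C = i \sqrt{74}$ ($C = \sqrt{\left(-2 - 80\right) + 4 \cdot 2} = \sqrt{\left(-2 - 80\right) + 8} = \sqrt{-82 + 8} = \sqrt{-74} = i \sqrt{74} \approx 8.6023 i$)
$C \left(o + \left(-4 - 3\right)^{2}\right) = i \sqrt{74} \left(30 + \left(-4 - 3\right)^{2}\right) = i \sqrt{74} \left(30 + \left(-7\right)^{2}\right) = i \sqrt{74} \left(30 + 49\right) = i \sqrt{74} \cdot 79 = 79 i \sqrt{74}$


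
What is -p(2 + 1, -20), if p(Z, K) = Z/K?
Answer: 3/20 ≈ 0.15000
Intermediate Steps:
-p(2 + 1, -20) = -(2 + 1)/(-20) = -3*(-1)/20 = -1*(-3/20) = 3/20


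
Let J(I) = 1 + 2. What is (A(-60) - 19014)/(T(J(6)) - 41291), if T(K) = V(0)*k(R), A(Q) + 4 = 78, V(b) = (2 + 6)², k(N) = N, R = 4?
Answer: 3788/8207 ≈ 0.46156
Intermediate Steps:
V(b) = 64 (V(b) = 8² = 64)
A(Q) = 74 (A(Q) = -4 + 78 = 74)
J(I) = 3
T(K) = 256 (T(K) = 64*4 = 256)
(A(-60) - 19014)/(T(J(6)) - 41291) = (74 - 19014)/(256 - 41291) = -18940/(-41035) = -18940*(-1/41035) = 3788/8207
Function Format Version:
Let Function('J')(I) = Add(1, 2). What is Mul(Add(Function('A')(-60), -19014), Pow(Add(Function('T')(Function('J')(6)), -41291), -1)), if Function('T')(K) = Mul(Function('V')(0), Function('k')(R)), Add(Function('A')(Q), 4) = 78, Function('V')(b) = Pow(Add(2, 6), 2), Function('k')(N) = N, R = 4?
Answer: Rational(3788, 8207) ≈ 0.46156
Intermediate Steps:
Function('V')(b) = 64 (Function('V')(b) = Pow(8, 2) = 64)
Function('A')(Q) = 74 (Function('A')(Q) = Add(-4, 78) = 74)
Function('J')(I) = 3
Function('T')(K) = 256 (Function('T')(K) = Mul(64, 4) = 256)
Mul(Add(Function('A')(-60), -19014), Pow(Add(Function('T')(Function('J')(6)), -41291), -1)) = Mul(Add(74, -19014), Pow(Add(256, -41291), -1)) = Mul(-18940, Pow(-41035, -1)) = Mul(-18940, Rational(-1, 41035)) = Rational(3788, 8207)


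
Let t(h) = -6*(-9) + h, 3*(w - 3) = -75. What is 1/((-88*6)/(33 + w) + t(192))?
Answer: 1/198 ≈ 0.0050505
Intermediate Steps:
w = -22 (w = 3 + (⅓)*(-75) = 3 - 25 = -22)
t(h) = 54 + h
1/((-88*6)/(33 + w) + t(192)) = 1/((-88*6)/(33 - 22) + (54 + 192)) = 1/(-528/11 + 246) = 1/(-528*1/11 + 246) = 1/(-48 + 246) = 1/198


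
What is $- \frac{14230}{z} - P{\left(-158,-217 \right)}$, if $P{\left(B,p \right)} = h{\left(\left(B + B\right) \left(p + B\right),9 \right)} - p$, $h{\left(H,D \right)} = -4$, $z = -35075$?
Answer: $- \frac{1491349}{7015} \approx -212.59$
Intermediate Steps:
$P{\left(B,p \right)} = -4 - p$
$- \frac{14230}{z} - P{\left(-158,-217 \right)} = - \frac{14230}{-35075} - \left(-4 - -217\right) = \left(-14230\right) \left(- \frac{1}{35075}\right) - \left(-4 + 217\right) = \frac{2846}{7015} - 213 = - \frac{1491349}{7015}$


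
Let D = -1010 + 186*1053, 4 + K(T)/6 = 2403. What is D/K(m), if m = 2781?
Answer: 97424/7197 ≈ 13.537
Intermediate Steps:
K(T) = 14394 (K(T) = -24 + 6*2403 = -24 + 14418 = 14394)
D = 194848 (D = -1010 + 195858 = 194848)
D/K(m) = 194848/14394 = 194848*(1/14394) = 97424/7197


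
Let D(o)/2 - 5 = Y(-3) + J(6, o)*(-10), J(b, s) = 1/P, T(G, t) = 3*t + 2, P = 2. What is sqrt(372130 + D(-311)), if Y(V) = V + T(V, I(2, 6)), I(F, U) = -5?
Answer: sqrt(372098) ≈ 610.00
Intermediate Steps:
T(G, t) = 2 + 3*t
J(b, s) = 1/2
Y(V) = -13 + V (Y(V) = V + (2 + 3*(-5)) = V + (2 - 15) = V - 13 = -13 + V)
D(o) = -32 (D(o) = 10 + 2*((-13 - 3) + (1/2)*(-10)) = 10 + 2*(-16 - 5) = 10 + 2*(-21) = 10 - 42 = -32)
sqrt(372130 + D(-311)) = sqrt(372130 - 32) = sqrt(372098)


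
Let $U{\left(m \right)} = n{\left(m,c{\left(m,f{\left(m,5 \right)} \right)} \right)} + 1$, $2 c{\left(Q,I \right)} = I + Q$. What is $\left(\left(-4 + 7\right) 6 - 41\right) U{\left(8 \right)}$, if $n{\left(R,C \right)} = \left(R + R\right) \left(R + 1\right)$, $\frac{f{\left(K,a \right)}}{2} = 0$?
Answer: $-3335$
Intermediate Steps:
$f{\left(K,a \right)} = 0$ ($f{\left(K,a \right)} = 2 \cdot 0 = 0$)
$c{\left(Q,I \right)} = \frac{I}{2} + \frac{Q}{2}$ ($c{\left(Q,I \right)} = \frac{I + Q}{2} = \frac{I}{2} + \frac{Q}{2}$)
$n{\left(R,C \right)} = 2 R \left(1 + R\right)$
$U{\left(m \right)} = 1 + 2 m \left(1 + m\right)$ ($U{\left(m \right)} = 2 m \left(1 + m\right) + 1 = 1 + 2 m \left(1 + m\right)$)
$\left(\left(-4 + 7\right) 6 - 41\right) U{\left(8 \right)} = \left(\left(-4 + 7\right) 6 - 41\right) \left(1 + 2 \cdot 8 \left(1 + 8\right)\right) = \left(3 \cdot 6 - 41\right) \left(1 + 2 \cdot 8 \cdot 9\right) = \left(18 - 41\right) \left(1 + 144\right) = \left(-23\right) 145 = -3335$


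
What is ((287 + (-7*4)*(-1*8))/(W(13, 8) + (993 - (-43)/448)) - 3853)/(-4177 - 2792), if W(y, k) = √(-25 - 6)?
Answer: 762593566532773/1379502821036337 + 102559744*I*√31/1379502821036337 ≈ 0.5528 + 4.1394e-7*I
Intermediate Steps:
W(y, k) = I*√31 (W(y, k) = √(-31) = I*√31)
((287 + (-7*4)*(-1*8))/(W(13, 8) + (993 - (-43)/448)) - 3853)/(-4177 - 2792) = ((287 + (-7*4)*(-1*8))/(I*√31 + (993 - (-43)/448)) - 3853)/(-4177 - 2792) = ((287 - 28*(-8))/(I*√31 + (993 - (-43)/448)) - 3853)/(-6969) = ((287 + 224)/(I*√31 + (993 - 1*(-43/448))) - 3853)*(-1/6969) = (511/(I*√31 + (993 + 43/448)) - 3853)*(-1/6969) = (511/(I*√31 + 444907/448) - 3853)*(-1/6969) = (511/(444907/448 + I*√31) - 3853)*(-1/6969) = (-3853 + 511/(444907/448 + I*√31))*(-1/6969) = 3853/6969 - 511/(6969*(444907/448 + I*√31))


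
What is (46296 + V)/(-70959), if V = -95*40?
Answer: -42496/70959 ≈ -0.59888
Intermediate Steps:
V = -3800
(46296 + V)/(-70959) = (46296 - 3800)/(-70959) = 42496*(-1/70959) = -42496/70959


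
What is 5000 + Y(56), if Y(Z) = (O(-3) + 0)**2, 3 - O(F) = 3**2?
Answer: 5036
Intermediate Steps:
O(F) = -6 (O(F) = 3 - 1*3**2 = 3 - 1*9 = 3 - 9 = -6)
Y(Z) = 36 (Y(Z) = (-6 + 0)**2 = (-6)**2 = 36)
5000 + Y(56) = 5000 + 36 = 5036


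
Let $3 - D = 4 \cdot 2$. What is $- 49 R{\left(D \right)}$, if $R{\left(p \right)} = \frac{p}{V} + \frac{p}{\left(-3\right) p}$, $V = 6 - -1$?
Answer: $\frac{154}{3} \approx 51.333$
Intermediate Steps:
$V = 7$ ($V = 6 + 1 = 7$)
$D = -5$ ($D = 3 - 4 \cdot 2 = 3 - 8 = -5$)
$R{\left(p \right)} = - \frac{1}{3} + \frac{p}{7}$ ($R{\left(p \right)} = \frac{p}{7} + \frac{p}{\left(-3\right) p} = p \frac{1}{7} + p \left(- \frac{1}{3 p}\right) = \frac{p}{7} - \frac{1}{3} = - \frac{1}{3} + \frac{p}{7}$)
$- 49 R{\left(D \right)} = - 49 \left(- \frac{1}{3} + \frac{1}{7} \left(-5\right)\right) = - 49 \left(- \frac{1}{3} - \frac{5}{7}\right) = \left(-49\right) \left(- \frac{22}{21}\right) = \frac{154}{3}$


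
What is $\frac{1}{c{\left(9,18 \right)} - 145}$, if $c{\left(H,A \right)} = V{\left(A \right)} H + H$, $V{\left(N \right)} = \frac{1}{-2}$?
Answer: $- \frac{2}{281} \approx -0.0071174$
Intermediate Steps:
$V{\left(N \right)} = - \frac{1}{2}$
$c{\left(H,A \right)} = \frac{H}{2}$ ($c{\left(H,A \right)} = - \frac{H}{2} + H = \frac{H}{2}$)
$\frac{1}{c{\left(9,18 \right)} - 145} = \frac{1}{\frac{1}{2} \cdot 9 - 145} = \frac{1}{\frac{9}{2} - 145} = \frac{1}{- \frac{281}{2}} = - \frac{2}{281}$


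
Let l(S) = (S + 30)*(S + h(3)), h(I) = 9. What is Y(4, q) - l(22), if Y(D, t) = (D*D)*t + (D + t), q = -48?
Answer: -2424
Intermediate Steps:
Y(D, t) = D + t + t*D**2 (Y(D, t) = D**2*t + (D + t) = t*D**2 + (D + t) = D + t + t*D**2)
l(S) = (9 + S)*(30 + S) (l(S) = (S + 30)*(S + 9) = (30 + S)*(9 + S) = (9 + S)*(30 + S))
Y(4, q) - l(22) = (4 - 48 - 48*4**2) - (270 + 22**2 + 39*22) = (4 - 48 - 48*16) - (270 + 484 + 858) = (4 - 48 - 768) - 1*1612 = -812 - 1612 = -2424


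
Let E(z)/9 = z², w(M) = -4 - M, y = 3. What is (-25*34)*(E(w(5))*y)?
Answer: -1858950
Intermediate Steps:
E(z) = 9*z²
(-25*34)*(E(w(5))*y) = (-25*34)*((9*(-4 - 1*5)²)*3) = -850*9*(-4 - 5)²*3 = -850*9*(-9)²*3 = -850*9*81*3 = -619650*3 = -850*2187 = -1858950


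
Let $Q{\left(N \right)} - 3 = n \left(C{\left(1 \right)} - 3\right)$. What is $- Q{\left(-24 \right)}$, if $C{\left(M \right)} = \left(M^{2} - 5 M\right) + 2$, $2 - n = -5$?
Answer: $32$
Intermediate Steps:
$n = 7$ ($n = 2 - -5 = 2 + 5 = 7$)
$C{\left(M \right)} = 2 + M^{2} - 5 M$
$Q{\left(N \right)} = -32$ ($Q{\left(N \right)} = 3 + 7 \left(\left(2 + 1^{2} - 5\right) - 3\right) = 3 + 7 \left(\left(2 + 1 - 5\right) - 3\right) = 3 + 7 \left(-2 - 3\right) = 3 + 7 \left(-5\right) = 3 - 35 = -32$)
$- Q{\left(-24 \right)} = \left(-1\right) \left(-32\right) = 32$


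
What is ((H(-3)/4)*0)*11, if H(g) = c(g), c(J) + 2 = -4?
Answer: 0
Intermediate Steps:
c(J) = -6 (c(J) = -2 - 4 = -6)
H(g) = -6
((H(-3)/4)*0)*11 = (-6/4*0)*11 = (-6*1/4*0)*11 = -3/2*0*11 = 0*11 = 0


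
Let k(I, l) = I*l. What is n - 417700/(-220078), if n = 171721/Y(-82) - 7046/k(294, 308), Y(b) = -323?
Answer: -852606581579275/1609226621772 ≈ -529.82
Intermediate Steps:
n = -7775977925/14624148 (n = 171721/(-323) - 7046/(294*308) = 171721*(-1/323) - 7046/90552 = -171721/323 - 7046*1/90552 = -171721/323 - 3523/45276 = -7775977925/14624148 ≈ -531.72)
n - 417700/(-220078) = -7775977925/14624148 - 417700/(-220078) = -7775977925/14624148 - 417700*(-1/220078) = -7775977925/14624148 + 208850/110039 = -852606581579275/1609226621772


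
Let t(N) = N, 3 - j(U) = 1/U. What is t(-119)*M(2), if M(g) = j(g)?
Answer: -595/2 ≈ -297.50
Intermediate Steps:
j(U) = 3 - 1/U
M(g) = 3 - 1/g
t(-119)*M(2) = -119*(3 - 1/2) = -119*(3 - 1*½) = -119*(3 - ½) = -119*5/2 = -595/2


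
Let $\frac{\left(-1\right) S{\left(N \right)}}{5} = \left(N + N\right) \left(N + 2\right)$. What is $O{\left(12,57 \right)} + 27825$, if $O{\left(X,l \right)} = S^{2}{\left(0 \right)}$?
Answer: $27825$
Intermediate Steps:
$S{\left(N \right)} = - 10 N \left(2 + N\right)$ ($S{\left(N \right)} = - 5 \left(N + N\right) \left(N + 2\right) = - 5 \cdot 2 N \left(2 + N\right) = - 10 N \left(2 + N\right)$)
$O{\left(X,l \right)} = 0$ ($O{\left(X,l \right)} = \left(\left(-10\right) 0 \left(2 + 0\right)\right)^{2} = \left(\left(-10\right) 0 \cdot 2\right)^{2} = 0^{2} = 0$)
$O{\left(12,57 \right)} + 27825 = 0 + 27825 = 27825$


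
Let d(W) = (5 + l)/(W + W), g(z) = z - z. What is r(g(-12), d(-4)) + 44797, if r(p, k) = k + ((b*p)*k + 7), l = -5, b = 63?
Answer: 44804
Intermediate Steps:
g(z) = 0
d(W) = 0 (d(W) = (5 - 5)/(W + W) = 0/((2*W)) = 0*(1/(2*W)) = 0)
r(p, k) = 7 + k + 63*k*p (r(p, k) = k + ((63*p)*k + 7) = k + (63*k*p + 7) = k + (7 + 63*k*p) = 7 + k + 63*k*p)
r(g(-12), d(-4)) + 44797 = (7 + 0 + 63*0*0) + 44797 = (7 + 0 + 0) + 44797 = 7 + 44797 = 44804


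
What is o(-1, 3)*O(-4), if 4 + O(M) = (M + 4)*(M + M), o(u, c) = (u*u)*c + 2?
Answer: -20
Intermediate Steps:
o(u, c) = 2 + c*u**2 (o(u, c) = u**2*c + 2 = c*u**2 + 2 = 2 + c*u**2)
O(M) = -4 + 2*M*(4 + M) (O(M) = -4 + (M + 4)*(M + M) = -4 + (4 + M)*(2*M) = -4 + 2*M*(4 + M))
o(-1, 3)*O(-4) = (2 + 3*(-1)**2)*(-4 + 2*(-4)**2 + 8*(-4)) = (2 + 3*1)*(-4 + 2*16 - 32) = (2 + 3)*(-4 + 32 - 32) = 5*(-4) = -20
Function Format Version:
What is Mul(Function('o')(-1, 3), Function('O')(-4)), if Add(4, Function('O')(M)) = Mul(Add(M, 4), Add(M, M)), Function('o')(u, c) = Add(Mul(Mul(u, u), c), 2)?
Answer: -20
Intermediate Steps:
Function('o')(u, c) = Add(2, Mul(c, Pow(u, 2))) (Function('o')(u, c) = Add(Mul(Pow(u, 2), c), 2) = Add(Mul(c, Pow(u, 2)), 2) = Add(2, Mul(c, Pow(u, 2))))
Function('O')(M) = Add(-4, Mul(2, M, Add(4, M))) (Function('O')(M) = Add(-4, Mul(Add(M, 4), Add(M, M))) = Add(-4, Mul(Add(4, M), Mul(2, M))) = Add(-4, Mul(2, M, Add(4, M))))
Mul(Function('o')(-1, 3), Function('O')(-4)) = Mul(Add(2, Mul(3, Pow(-1, 2))), Add(-4, Mul(2, Pow(-4, 2)), Mul(8, -4))) = Mul(Add(2, Mul(3, 1)), Add(-4, Mul(2, 16), -32)) = Mul(Add(2, 3), Add(-4, 32, -32)) = Mul(5, -4) = -20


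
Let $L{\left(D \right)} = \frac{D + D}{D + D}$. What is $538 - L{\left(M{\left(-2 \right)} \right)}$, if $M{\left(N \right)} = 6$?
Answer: $537$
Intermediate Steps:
$L{\left(D \right)} = 1$ ($L{\left(D \right)} = \frac{2 D}{2 D} = 2 D \frac{1}{2 D} = 1$)
$538 - L{\left(M{\left(-2 \right)} \right)} = 538 - 1 = 537$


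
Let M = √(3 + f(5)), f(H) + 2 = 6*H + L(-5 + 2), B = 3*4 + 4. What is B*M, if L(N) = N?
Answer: 32*√7 ≈ 84.664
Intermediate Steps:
B = 16 (B = 12 + 4 = 16)
f(H) = -5 + 6*H (f(H) = -2 + (6*H + (-5 + 2)) = -2 + (6*H - 3) = -2 + (-3 + 6*H) = -5 + 6*H)
M = 2*√7 (M = √(3 + (-5 + 6*5)) = √(3 + (-5 + 30)) = √(3 + 25) = √28 = 2*√7 ≈ 5.2915)
B*M = 16*(2*√7) = 32*√7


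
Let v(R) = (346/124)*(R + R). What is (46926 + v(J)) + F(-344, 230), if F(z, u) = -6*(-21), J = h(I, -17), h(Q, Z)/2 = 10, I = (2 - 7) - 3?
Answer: 1462072/31 ≈ 47164.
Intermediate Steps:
I = -8 (I = -5 - 3 = -8)
h(Q, Z) = 20 (h(Q, Z) = 2*10 = 20)
J = 20
v(R) = 173*R/31 (v(R) = (346*(1/124))*(2*R) = 173*(2*R)/62 = 173*R/31)
F(z, u) = 126
(46926 + v(J)) + F(-344, 230) = (46926 + (173/31)*20) + 126 = (46926 + 3460/31) + 126 = 1458166/31 + 126 = 1462072/31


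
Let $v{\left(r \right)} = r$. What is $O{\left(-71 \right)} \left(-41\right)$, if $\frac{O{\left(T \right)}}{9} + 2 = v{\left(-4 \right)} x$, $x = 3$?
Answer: $5166$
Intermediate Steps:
$O{\left(T \right)} = -126$ ($O{\left(T \right)} = -18 + 9 \left(\left(-4\right) 3\right) = -18 + 9 \left(-12\right) = -18 - 108 = -126$)
$O{\left(-71 \right)} \left(-41\right) = \left(-126\right) \left(-41\right) = 5166$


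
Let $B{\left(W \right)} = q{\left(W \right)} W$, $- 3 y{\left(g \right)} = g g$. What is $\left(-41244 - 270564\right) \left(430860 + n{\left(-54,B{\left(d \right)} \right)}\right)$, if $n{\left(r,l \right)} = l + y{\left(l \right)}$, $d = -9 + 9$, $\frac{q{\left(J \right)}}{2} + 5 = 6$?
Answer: $-134345594880$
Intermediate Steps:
$q{\left(J \right)} = 2$ ($q{\left(J \right)} = -10 + 2 \cdot 6 = -10 + 12 = 2$)
$d = 0$
$y{\left(g \right)} = - \frac{g^{2}}{3}$ ($y{\left(g \right)} = - \frac{g g}{3} = - \frac{g^{2}}{3}$)
$B{\left(W \right)} = 2 W$
$n{\left(r,l \right)} = l - \frac{l^{2}}{3}$
$\left(-41244 - 270564\right) \left(430860 + n{\left(-54,B{\left(d \right)} \right)}\right) = \left(-41244 - 270564\right) \left(430860 + \frac{2 \cdot 0 \left(3 - 2 \cdot 0\right)}{3}\right) = - 311808 \left(430860 + \frac{1}{3} \cdot 0 \left(3 - 0\right)\right) = - 311808 \left(430860 + \frac{1}{3} \cdot 0 \left(3 + 0\right)\right) = - 311808 \left(430860 + \frac{1}{3} \cdot 0 \cdot 3\right) = - 311808 \left(430860 + 0\right) = \left(-311808\right) 430860 = -134345594880$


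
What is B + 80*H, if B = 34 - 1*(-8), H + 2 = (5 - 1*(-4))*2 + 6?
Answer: 1802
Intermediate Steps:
H = 22 (H = -2 + ((5 - 1*(-4))*2 + 6) = -2 + ((5 + 4)*2 + 6) = -2 + (9*2 + 6) = -2 + (18 + 6) = -2 + 24 = 22)
B = 42 (B = 34 + 8 = 42)
B + 80*H = 42 + 80*22 = 42 + 1760 = 1802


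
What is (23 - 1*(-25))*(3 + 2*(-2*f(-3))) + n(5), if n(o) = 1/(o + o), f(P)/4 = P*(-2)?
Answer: -44639/10 ≈ -4463.9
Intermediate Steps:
f(P) = -8*P (f(P) = 4*(P*(-2)) = 4*(-2*P) = -8*P)
n(o) = 1/(2*o)
(23 - 1*(-25))*(3 + 2*(-2*f(-3))) + n(5) = (23 - 1*(-25))*(3 + 2*(-(-16)*(-3))) + (½)/5 = (23 + 25)*(3 + 2*(-2*24)) + (½)*(⅕) = 48*(3 + 2*(-48)) + ⅒ = 48*(3 - 96) + ⅒ = 48*(-93) + ⅒ = -4464 + ⅒ = -44639/10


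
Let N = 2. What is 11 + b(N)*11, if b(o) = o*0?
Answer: 11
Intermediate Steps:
b(o) = 0
11 + b(N)*11 = 11 + 0*11 = 11 + 0 = 11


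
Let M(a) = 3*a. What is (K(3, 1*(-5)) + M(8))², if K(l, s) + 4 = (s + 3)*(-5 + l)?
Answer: 576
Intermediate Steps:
K(l, s) = -4 + (-5 + l)*(3 + s) (K(l, s) = -4 + (s + 3)*(-5 + l) = -4 + (3 + s)*(-5 + l) = -4 + (-5 + l)*(3 + s))
(K(3, 1*(-5)) + M(8))² = ((-19 - 5*(-5) + 3*3 + 3*(1*(-5))) + 3*8)² = ((-19 - 5*(-5) + 9 + 3*(-5)) + 24)² = ((-19 + 25 + 9 - 15) + 24)² = (0 + 24)² = 24² = 576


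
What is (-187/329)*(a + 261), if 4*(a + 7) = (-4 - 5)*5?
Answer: -181577/1316 ≈ -137.98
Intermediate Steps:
a = -73/4 (a = -7 + ((-4 - 5)*5)/4 = -7 + (-9*5)/4 = -7 + (1/4)*(-45) = -7 - 45/4 = -73/4 ≈ -18.250)
(-187/329)*(a + 261) = (-187/329)*(-73/4 + 261) = -187*1/329*(971/4) = -187/329*971/4 = -181577/1316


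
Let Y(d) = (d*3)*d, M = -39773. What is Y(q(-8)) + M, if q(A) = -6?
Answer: -39665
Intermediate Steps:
Y(d) = 3*d² (Y(d) = (3*d)*d = 3*d²)
Y(q(-8)) + M = 3*(-6)² - 39773 = 3*36 - 39773 = 108 - 39773 = -39665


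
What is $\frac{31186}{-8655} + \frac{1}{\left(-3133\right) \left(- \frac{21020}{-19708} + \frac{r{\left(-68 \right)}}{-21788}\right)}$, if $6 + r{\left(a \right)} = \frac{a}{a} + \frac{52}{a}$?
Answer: $- \frac{562841559339896}{156191536097355} \approx -3.6035$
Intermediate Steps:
$r{\left(a \right)} = -5 + \frac{52}{a}$ ($r{\left(a \right)} = -6 + \left(\frac{a}{a} + \frac{52}{a}\right) = -6 + \left(1 + \frac{52}{a}\right) = -5 + \frac{52}{a}$)
$\frac{31186}{-8655} + \frac{1}{\left(-3133\right) \left(- \frac{21020}{-19708} + \frac{r{\left(-68 \right)}}{-21788}\right)} = \frac{31186}{-8655} + \frac{1}{\left(-3133\right) \left(- \frac{21020}{-19708} + \frac{-5 + \frac{52}{-68}}{-21788}\right)} = 31186 \left(- \frac{1}{8655}\right) - \frac{1}{3133 \left(\left(-21020\right) \left(- \frac{1}{19708}\right) + \left(-5 + 52 \left(- \frac{1}{68}\right)\right) \left(- \frac{1}{21788}\right)\right)} = - \frac{31186}{8655} - \frac{1}{3133 \left(\frac{5255}{4927} + \left(-5 - \frac{13}{17}\right) \left(- \frac{1}{21788}\right)\right)} = - \frac{31186}{8655} - \frac{1}{3133 \left(\frac{5255}{4927} - - \frac{49}{185198}\right)} = - \frac{31186}{8655} - \frac{1}{3133 \left(\frac{5255}{4927} + \frac{49}{185198}\right)} = - \frac{31186}{8655} - \frac{1}{3133 \cdot \frac{74881301}{70190042}} = - \frac{31186}{8655} - \frac{5399234}{18046393541} = - \frac{562841559339896}{156191536097355}$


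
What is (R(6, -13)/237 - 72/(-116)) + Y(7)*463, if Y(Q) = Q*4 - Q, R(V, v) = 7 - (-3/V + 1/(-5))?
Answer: 668306683/68730 ≈ 9723.7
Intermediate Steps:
R(V, v) = 36/5 + 3/V (R(V, v) = 7 - (-3/V + 1*(-⅕)) = 7 - (-3/V - ⅕) = 7 - (-⅕ - 3/V) = 7 + (⅕ + 3/V) = 36/5 + 3/V)
Y(Q) = 3*Q (Y(Q) = 4*Q - Q = 3*Q)
(R(6, -13)/237 - 72/(-116)) + Y(7)*463 = ((36/5 + 3/6)/237 - 72/(-116)) + (3*7)*463 = ((36/5 + 3*(⅙))*(1/237) - 72*(-1/116)) + 21*463 = ((36/5 + ½)*(1/237) + 18/29) + 9723 = ((77/10)*(1/237) + 18/29) + 9723 = (77/2370 + 18/29) + 9723 = 44893/68730 + 9723 = 668306683/68730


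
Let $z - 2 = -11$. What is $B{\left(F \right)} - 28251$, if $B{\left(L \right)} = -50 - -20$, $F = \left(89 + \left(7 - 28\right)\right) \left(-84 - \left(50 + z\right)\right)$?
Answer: $-28281$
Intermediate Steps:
$z = -9$ ($z = 2 - 11 = -9$)
$F = -8500$ ($F = \left(89 + \left(7 - 28\right)\right) \left(-84 - 41\right) = \left(89 + \left(7 - 28\right)\right) \left(-84 + \left(-50 + 9\right)\right) = \left(89 - 21\right) \left(-84 - 41\right) = 68 \left(-125\right) = -8500$)
$B{\left(L \right)} = -30$ ($B{\left(L \right)} = -50 + 20 = -30$)
$B{\left(F \right)} - 28251 = -30 - 28251 = -28281$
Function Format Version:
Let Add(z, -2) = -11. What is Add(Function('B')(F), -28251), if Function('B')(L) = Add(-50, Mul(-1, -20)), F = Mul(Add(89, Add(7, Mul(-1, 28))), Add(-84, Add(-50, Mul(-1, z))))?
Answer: -28281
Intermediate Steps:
z = -9 (z = Add(2, -11) = -9)
F = -8500 (F = Mul(Add(89, Add(7, Mul(-1, 28))), Add(-84, Add(-50, Mul(-1, -9)))) = Mul(Add(89, Add(7, -28)), Add(-84, Add(-50, 9))) = Mul(Add(89, -21), Add(-84, -41)) = Mul(68, -125) = -8500)
Function('B')(L) = -30 (Function('B')(L) = Add(-50, 20) = -30)
Add(Function('B')(F), -28251) = Add(-30, -28251) = -28281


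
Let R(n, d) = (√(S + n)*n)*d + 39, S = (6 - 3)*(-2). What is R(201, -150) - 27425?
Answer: -27386 - 30150*√195 ≈ -4.4841e+5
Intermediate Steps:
S = -6 (S = 3*(-2) = -6)
R(n, d) = 39 + d*n*√(-6 + n) (R(n, d) = (√(-6 + n)*n)*d + 39 = (n*√(-6 + n))*d + 39 = d*n*√(-6 + n) + 39 = 39 + d*n*√(-6 + n))
R(201, -150) - 27425 = (39 - 150*201*√(-6 + 201)) - 27425 = (39 - 150*201*√195) - 27425 = (39 - 30150*√195) - 27425 = -27386 - 30150*√195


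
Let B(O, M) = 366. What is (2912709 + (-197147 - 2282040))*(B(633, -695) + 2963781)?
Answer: 1285022935734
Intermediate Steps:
(2912709 + (-197147 - 2282040))*(B(633, -695) + 2963781) = (2912709 + (-197147 - 2282040))*(366 + 2963781) = (2912709 - 2479187)*2964147 = 433522*2964147 = 1285022935734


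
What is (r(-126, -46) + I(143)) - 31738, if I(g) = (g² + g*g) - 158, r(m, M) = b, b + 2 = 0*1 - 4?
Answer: 8996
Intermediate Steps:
b = -6 (b = -2 + (0*1 - 4) = -2 + (0 - 4) = -2 - 4 = -6)
r(m, M) = -6
I(g) = -158 + 2*g² (I(g) = (g² + g²) - 158 = 2*g² - 158 = -158 + 2*g²)
(r(-126, -46) + I(143)) - 31738 = (-6 + (-158 + 2*143²)) - 31738 = (-6 + (-158 + 2*20449)) - 31738 = (-6 + (-158 + 40898)) - 31738 = (-6 + 40740) - 31738 = 40734 - 31738 = 8996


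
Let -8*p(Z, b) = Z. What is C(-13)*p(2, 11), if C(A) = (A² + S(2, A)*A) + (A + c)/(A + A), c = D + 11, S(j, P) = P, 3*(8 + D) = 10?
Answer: -3298/39 ≈ -84.564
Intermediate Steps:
D = -14/3 (D = -8 + (⅓)*10 = -8 + 10/3 = -14/3 ≈ -4.6667)
p(Z, b) = -Z/8
c = 19/3 (c = -14/3 + 11 = 19/3 ≈ 6.3333)
C(A) = 2*A² + (19/3 + A)/(2*A) (C(A) = (A² + A*A) + (A + 19/3)/(A + A) = (A² + A²) + (19/3 + A)/((2*A)) = 2*A² + (19/3 + A)*(1/(2*A)) = 2*A² + (19/3 + A)/(2*A))
C(-13)*p(2, 11) = ((⅙)*(19 + 3*(-13) + 12*(-13)³)/(-13))*(-⅛*2) = ((⅙)*(-1/13)*(19 - 39 + 12*(-2197)))*(-¼) = ((⅙)*(-1/13)*(19 - 39 - 26364))*(-¼) = ((⅙)*(-1/13)*(-26384))*(-¼) = (13192/39)*(-¼) = -3298/39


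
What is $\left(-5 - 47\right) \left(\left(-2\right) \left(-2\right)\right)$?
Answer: $-208$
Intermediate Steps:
$\left(-5 - 47\right) \left(\left(-2\right) \left(-2\right)\right) = \left(-52\right) 4 = -208$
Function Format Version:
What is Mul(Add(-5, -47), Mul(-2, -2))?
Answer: -208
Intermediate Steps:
Mul(Add(-5, -47), Mul(-2, -2)) = Mul(-52, 4) = -208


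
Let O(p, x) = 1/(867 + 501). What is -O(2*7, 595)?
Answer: -1/1368 ≈ -0.00073099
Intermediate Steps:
O(p, x) = 1/1368
-O(2*7, 595) = -1*1/1368 = -1/1368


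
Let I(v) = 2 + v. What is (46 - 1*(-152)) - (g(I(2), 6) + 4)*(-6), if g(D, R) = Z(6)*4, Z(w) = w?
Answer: 366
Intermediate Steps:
g(D, R) = 24 (g(D, R) = 6*4 = 24)
(46 - 1*(-152)) - (g(I(2), 6) + 4)*(-6) = (46 - 1*(-152)) - (24 + 4)*(-6) = (46 + 152) - 28*(-6) = 198 - 1*(-168) = 198 + 168 = 366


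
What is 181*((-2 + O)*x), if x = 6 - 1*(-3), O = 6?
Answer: 6516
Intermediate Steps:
x = 9 (x = 6 + 3 = 9)
181*((-2 + O)*x) = 181*((-2 + 6)*9) = 181*(4*9) = 181*36 = 6516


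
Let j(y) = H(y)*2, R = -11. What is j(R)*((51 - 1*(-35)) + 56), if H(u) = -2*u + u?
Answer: 3124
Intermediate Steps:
H(u) = -u
j(y) = -2*y (j(y) = -y*2 = -2*y)
j(R)*((51 - 1*(-35)) + 56) = (-2*(-11))*((51 - 1*(-35)) + 56) = 22*((51 + 35) + 56) = 22*(86 + 56) = 22*142 = 3124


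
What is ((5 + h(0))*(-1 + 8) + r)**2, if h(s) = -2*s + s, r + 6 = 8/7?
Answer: 44521/49 ≈ 908.59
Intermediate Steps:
r = -34/7 (r = -6 + 8/7 = -34/7 ≈ -4.8571)
h(s) = -s
((5 + h(0))*(-1 + 8) + r)**2 = ((5 - 1*0)*(-1 + 8) - 34/7)**2 = ((5 + 0)*7 - 34/7)**2 = (5*7 - 34/7)**2 = (35 - 34/7)**2 = (211/7)**2 = 44521/49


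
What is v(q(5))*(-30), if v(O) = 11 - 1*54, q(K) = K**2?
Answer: 1290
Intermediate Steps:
v(O) = -43 (v(O) = 11 - 54 = -43)
v(q(5))*(-30) = -43*(-30) = 1290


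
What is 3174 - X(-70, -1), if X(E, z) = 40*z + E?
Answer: 3284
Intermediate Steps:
X(E, z) = E + 40*z
3174 - X(-70, -1) = 3174 - (-70 + 40*(-1)) = 3174 - (-70 - 40) = 3174 - 1*(-110) = 3174 + 110 = 3284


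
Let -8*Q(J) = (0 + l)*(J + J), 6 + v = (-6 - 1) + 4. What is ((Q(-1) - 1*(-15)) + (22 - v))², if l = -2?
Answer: 8281/4 ≈ 2070.3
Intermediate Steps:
v = -9 (v = -6 + ((-6 - 1) + 4) = -6 + (-7 + 4) = -6 - 3 = -9)
Q(J) = J/2 (Q(J) = -(0 - 2)*(J + J)/8 = -(-1)*2*J/4 = -(-1)*J/2 = J/2)
((Q(-1) - 1*(-15)) + (22 - v))² = (((½)*(-1) - 1*(-15)) + (22 - 1*(-9)))² = ((-½ + 15) + (22 + 9))² = (29/2 + 31)² = (91/2)² = 8281/4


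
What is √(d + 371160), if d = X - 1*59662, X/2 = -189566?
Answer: I*√67634 ≈ 260.07*I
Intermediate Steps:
X = -379132 (X = 2*(-189566) = -379132)
d = -438794 (d = -379132 - 1*59662 = -379132 - 59662 = -438794)
√(d + 371160) = √(-438794 + 371160) = √(-67634) = I*√67634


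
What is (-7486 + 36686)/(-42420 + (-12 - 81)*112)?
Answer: -7300/13209 ≈ -0.55265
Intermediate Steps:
(-7486 + 36686)/(-42420 + (-12 - 81)*112) = 29200/(-42420 - 93*112) = 29200/(-42420 - 10416) = 29200/(-52836) = 29200*(-1/52836) = -7300/13209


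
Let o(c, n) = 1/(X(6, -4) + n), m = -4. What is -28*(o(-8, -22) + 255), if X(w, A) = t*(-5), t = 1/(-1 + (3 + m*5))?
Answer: -2791236/391 ≈ -7138.7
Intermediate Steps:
t = -1/18 (t = 1/(-1 + (3 - 4*5)) = 1/(-1 + (3 - 20)) = 1/(-1 - 17) = 1/(-18) = -1/18 ≈ -0.055556)
X(w, A) = 5/18 (X(w, A) = -1/18*(-5) = 5/18)
o(c, n) = 1/(5/18 + n)
-28*(o(-8, -22) + 255) = -28*(18/(5 + 18*(-22)) + 255) = -28*(18/(5 - 396) + 255) = -28*(18/(-391) + 255) = -28*(18*(-1/391) + 255) = -28*(-18/391 + 255) = -28*99687/391 = -2791236/391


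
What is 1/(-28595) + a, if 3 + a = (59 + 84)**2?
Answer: 584653369/28595 ≈ 20446.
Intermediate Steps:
a = 20446 (a = -3 + (59 + 84)**2 = -3 + 143**2 = -3 + 20449 = 20446)
1/(-28595) + a = 1/(-28595) + 20446 = -1/28595 + 20446 = 584653369/28595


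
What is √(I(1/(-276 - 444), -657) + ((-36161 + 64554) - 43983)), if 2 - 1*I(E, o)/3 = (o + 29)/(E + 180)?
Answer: 4*I*√45285927914/6821 ≈ 124.79*I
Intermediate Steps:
I(E, o) = 6 - 3*(29 + o)/(180 + E) (I(E, o) = 6 - 3*(o + 29)/(E + 180) = 6 - 3*(29 + o)/(180 + E))
√(I(1/(-276 - 444), -657) + ((-36161 + 64554) - 43983)) = √(3*(331 - 1*(-657) + 2/(-276 - 444))/(180 + 1/(-276 - 444)) + ((-36161 + 64554) - 43983)) = √(3*(331 + 657 + 2/(-720))/(180 + 1/(-720)) + (28393 - 43983)) = √(3*(331 + 657 + 2*(-1/720))/(180 - 1/720) - 15590) = √(3*(331 + 657 - 1/360)/(129599/720) - 15590) = √(3*(720/129599)*(355679/360) - 15590) = √(2134074/129599 - 15590) = √(-2018314336/129599) = 4*I*√45285927914/6821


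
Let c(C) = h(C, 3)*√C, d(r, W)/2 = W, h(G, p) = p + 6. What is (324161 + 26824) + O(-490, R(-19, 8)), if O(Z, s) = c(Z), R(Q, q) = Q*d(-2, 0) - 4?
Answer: 350985 + 63*I*√10 ≈ 3.5099e+5 + 199.22*I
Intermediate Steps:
h(G, p) = 6 + p
d(r, W) = 2*W
c(C) = 9*√C (c(C) = (6 + 3)*√C = 9*√C)
R(Q, q) = -4 (R(Q, q) = Q*(2*0) - 4 = Q*0 - 4 = 0 - 4 = -4)
O(Z, s) = 9*√Z
(324161 + 26824) + O(-490, R(-19, 8)) = (324161 + 26824) + 9*√(-490) = 350985 + 9*(7*I*√10) = 350985 + 63*I*√10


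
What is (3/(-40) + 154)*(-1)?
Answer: -6157/40 ≈ -153.93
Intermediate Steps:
(3/(-40) + 154)*(-1) = (3*(-1/40) + 154)*(-1) = (-3/40 + 154)*(-1) = (6157/40)*(-1) = -6157/40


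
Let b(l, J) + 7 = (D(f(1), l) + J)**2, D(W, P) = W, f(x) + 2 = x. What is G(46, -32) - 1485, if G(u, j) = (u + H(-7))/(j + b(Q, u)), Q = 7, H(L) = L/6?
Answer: -17694991/11916 ≈ -1485.0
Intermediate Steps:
H(L) = L/6 (H(L) = L*(1/6) = L/6)
f(x) = -2 + x
b(l, J) = -7 + (-1 + J)**2 (b(l, J) = -7 + ((-2 + 1) + J)**2 = -7 + (-1 + J)**2)
G(u, j) = (-7/6 + u)/(-7 + j + (-1 + u)**2) (G(u, j) = (u + (1/6)*(-7))/(j + (-7 + (-1 + u)**2)) = (u - 7/6)/(-7 + j + (-1 + u)**2) = (-7/6 + u)/(-7 + j + (-1 + u)**2))
G(46, -32) - 1485 = (-7/6 + 46)/(-7 - 32 + (-1 + 46)**2) - 1485 = (269/6)/(-7 - 32 + 45**2) - 1485 = (269/6)/(-7 - 32 + 2025) - 1485 = (269/6)/1986 - 1485 = (1/1986)*(269/6) - 1485 = 269/11916 - 1485 = -17694991/11916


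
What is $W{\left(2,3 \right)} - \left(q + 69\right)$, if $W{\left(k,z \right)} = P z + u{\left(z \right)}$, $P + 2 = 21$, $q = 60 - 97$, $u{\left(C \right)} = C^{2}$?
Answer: $34$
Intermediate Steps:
$q = -37$
$P = 19$ ($P = -2 + 21 = 19$)
$W{\left(k,z \right)} = z^{2} + 19 z$ ($W{\left(k,z \right)} = 19 z + z^{2} = z^{2} + 19 z$)
$W{\left(2,3 \right)} - \left(q + 69\right) = 3 \left(19 + 3\right) - \left(-37 + 69\right) = 3 \cdot 22 - 32 = 66 - 32 = 34$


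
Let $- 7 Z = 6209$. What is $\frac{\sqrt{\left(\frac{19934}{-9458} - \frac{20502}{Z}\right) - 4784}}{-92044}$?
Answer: $- \frac{i \sqrt{83804218567457469}}{386089879412} \approx - 0.0007498 i$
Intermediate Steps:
$Z = -887$ ($Z = \left(- \frac{1}{7}\right) 6209 = -887$)
$\frac{\sqrt{\left(\frac{19934}{-9458} - \frac{20502}{Z}\right) - 4784}}{-92044} = \frac{\sqrt{\left(\frac{19934}{-9458} - \frac{20502}{-887}\right) - 4784}}{-92044} = \sqrt{\left(19934 \left(- \frac{1}{9458}\right) - - \frac{20502}{887}\right) - 4784} \left(- \frac{1}{92044}\right) = \sqrt{\left(- \frac{9967}{4729} + \frac{20502}{887}\right) - 4784} \left(- \frac{1}{92044}\right) = \sqrt{\frac{88113229}{4194623} - 4784} \left(- \frac{1}{92044}\right) = \sqrt{- \frac{19978963203}{4194623}} \left(- \frac{1}{92044}\right) = \frac{i \sqrt{83804218567457469}}{4194623} \left(- \frac{1}{92044}\right) = - \frac{i \sqrt{83804218567457469}}{386089879412}$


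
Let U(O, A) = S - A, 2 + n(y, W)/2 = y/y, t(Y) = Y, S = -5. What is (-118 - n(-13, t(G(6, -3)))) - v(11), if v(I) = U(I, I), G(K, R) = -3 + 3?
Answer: -100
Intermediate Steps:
G(K, R) = 0
n(y, W) = -2 (n(y, W) = -4 + 2*(y/y) = -4 + 2*1 = -4 + 2 = -2)
U(O, A) = -5 - A
v(I) = -5 - I
(-118 - n(-13, t(G(6, -3)))) - v(11) = (-118 - 1*(-2)) - (-5 - 1*11) = (-118 + 2) - (-5 - 11) = -116 - 1*(-16) = -116 + 16 = -100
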